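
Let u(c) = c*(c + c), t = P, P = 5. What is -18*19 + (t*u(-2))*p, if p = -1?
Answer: -382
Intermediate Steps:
t = 5
u(c) = 2*c² (u(c) = c*(2*c) = 2*c²)
-18*19 + (t*u(-2))*p = -18*19 + (5*(2*(-2)²))*(-1) = -342 + (5*(2*4))*(-1) = -342 + (5*8)*(-1) = -342 + 40*(-1) = -342 - 40 = -382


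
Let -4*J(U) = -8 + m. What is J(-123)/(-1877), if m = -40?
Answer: -12/1877 ≈ -0.0063932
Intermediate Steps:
J(U) = 12 (J(U) = -(-8 - 40)/4 = -¼*(-48) = 12)
J(-123)/(-1877) = 12/(-1877) = 12*(-1/1877) = -12/1877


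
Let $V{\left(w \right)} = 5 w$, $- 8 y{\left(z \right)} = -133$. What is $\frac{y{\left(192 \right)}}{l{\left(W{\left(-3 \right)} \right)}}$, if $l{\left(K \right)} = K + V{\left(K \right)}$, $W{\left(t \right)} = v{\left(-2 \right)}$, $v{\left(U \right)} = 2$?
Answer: $\frac{133}{96} \approx 1.3854$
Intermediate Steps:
$y{\left(z \right)} = \frac{133}{8}$ ($y{\left(z \right)} = \left(- \frac{1}{8}\right) \left(-133\right) = \frac{133}{8}$)
$W{\left(t \right)} = 2$
$l{\left(K \right)} = 6 K$ ($l{\left(K \right)} = K + 5 K = 6 K$)
$\frac{y{\left(192 \right)}}{l{\left(W{\left(-3 \right)} \right)}} = \frac{133}{8 \cdot 6 \cdot 2} = \frac{133}{8 \cdot 12} = \frac{133}{8} \cdot \frac{1}{12} = \frac{133}{96}$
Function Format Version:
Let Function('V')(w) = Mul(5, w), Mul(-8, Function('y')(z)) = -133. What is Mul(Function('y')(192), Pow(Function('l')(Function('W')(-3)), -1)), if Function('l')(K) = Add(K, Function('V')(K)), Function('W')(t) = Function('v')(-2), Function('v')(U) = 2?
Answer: Rational(133, 96) ≈ 1.3854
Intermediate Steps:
Function('y')(z) = Rational(133, 8) (Function('y')(z) = Mul(Rational(-1, 8), -133) = Rational(133, 8))
Function('W')(t) = 2
Function('l')(K) = Mul(6, K) (Function('l')(K) = Add(K, Mul(5, K)) = Mul(6, K))
Mul(Function('y')(192), Pow(Function('l')(Function('W')(-3)), -1)) = Mul(Rational(133, 8), Pow(Mul(6, 2), -1)) = Mul(Rational(133, 8), Pow(12, -1)) = Mul(Rational(133, 8), Rational(1, 12)) = Rational(133, 96)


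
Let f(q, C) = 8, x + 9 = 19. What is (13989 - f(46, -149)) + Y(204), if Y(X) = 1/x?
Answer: 139811/10 ≈ 13981.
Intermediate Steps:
x = 10 (x = -9 + 19 = 10)
Y(X) = ⅒ (Y(X) = 1/10 = ⅒)
(13989 - f(46, -149)) + Y(204) = (13989 - 1*8) + ⅒ = (13989 - 8) + ⅒ = 13981 + ⅒ = 139811/10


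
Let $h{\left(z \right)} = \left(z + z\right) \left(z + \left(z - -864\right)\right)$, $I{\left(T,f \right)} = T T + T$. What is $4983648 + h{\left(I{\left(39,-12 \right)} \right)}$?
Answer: $17413728$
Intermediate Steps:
$I{\left(T,f \right)} = T + T^{2}$ ($I{\left(T,f \right)} = T^{2} + T = T + T^{2}$)
$h{\left(z \right)} = 2 z \left(864 + 2 z\right)$ ($h{\left(z \right)} = 2 z \left(z + \left(z + 864\right)\right) = 2 z \left(z + \left(864 + z\right)\right) = 2 z \left(864 + 2 z\right)$)
$4983648 + h{\left(I{\left(39,-12 \right)} \right)} = 4983648 + 4 \cdot 39 \left(1 + 39\right) \left(432 + 39 \left(1 + 39\right)\right) = 4983648 + 4 \cdot 39 \cdot 40 \left(432 + 39 \cdot 40\right) = 4983648 + 4 \cdot 1560 \left(432 + 1560\right) = 4983648 + 4 \cdot 1560 \cdot 1992 = 4983648 + 12430080 = 17413728$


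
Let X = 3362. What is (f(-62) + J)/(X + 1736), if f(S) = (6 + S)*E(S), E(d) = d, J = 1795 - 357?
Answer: 2455/2549 ≈ 0.96312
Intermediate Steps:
J = 1438
f(S) = S*(6 + S) (f(S) = (6 + S)*S = S*(6 + S))
(f(-62) + J)/(X + 1736) = (-62*(6 - 62) + 1438)/(3362 + 1736) = (-62*(-56) + 1438)/5098 = (3472 + 1438)*(1/5098) = 4910*(1/5098) = 2455/2549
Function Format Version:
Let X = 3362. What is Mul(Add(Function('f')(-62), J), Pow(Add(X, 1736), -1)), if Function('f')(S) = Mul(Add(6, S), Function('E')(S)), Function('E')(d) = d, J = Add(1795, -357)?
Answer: Rational(2455, 2549) ≈ 0.96312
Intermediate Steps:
J = 1438
Function('f')(S) = Mul(S, Add(6, S)) (Function('f')(S) = Mul(Add(6, S), S) = Mul(S, Add(6, S)))
Mul(Add(Function('f')(-62), J), Pow(Add(X, 1736), -1)) = Mul(Add(Mul(-62, Add(6, -62)), 1438), Pow(Add(3362, 1736), -1)) = Mul(Add(Mul(-62, -56), 1438), Pow(5098, -1)) = Mul(Add(3472, 1438), Rational(1, 5098)) = Mul(4910, Rational(1, 5098)) = Rational(2455, 2549)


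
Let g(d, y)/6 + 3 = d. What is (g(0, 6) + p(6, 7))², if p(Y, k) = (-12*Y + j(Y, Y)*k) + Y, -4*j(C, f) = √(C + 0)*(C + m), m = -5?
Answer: 56595/8 + 294*√6 ≈ 7794.5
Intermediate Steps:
g(d, y) = -18 + 6*d
j(C, f) = -√C*(-5 + C)/4 (j(C, f) = -√(C + 0)*(C - 5)/4 = -√C*(-5 + C)/4)
p(Y, k) = -11*Y + k*√Y*(5 - Y)/4 (p(Y, k) = (-12*Y + (√Y*(5 - Y)/4)*k) + Y = (-12*Y + k*√Y*(5 - Y)/4) + Y = -11*Y + k*√Y*(5 - Y)/4)
(g(0, 6) + p(6, 7))² = ((-18 + 6*0) + (-11*6 - ¼*7*√6*(-5 + 6)))² = ((-18 + 0) + (-66 - ¼*7*√6*1))² = (-18 + (-66 - 7*√6/4))² = (-84 - 7*√6/4)²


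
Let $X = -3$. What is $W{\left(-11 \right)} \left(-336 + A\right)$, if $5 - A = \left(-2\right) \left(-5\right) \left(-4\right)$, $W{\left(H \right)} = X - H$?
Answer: $-2328$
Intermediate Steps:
$W{\left(H \right)} = -3 - H$
$A = 45$ ($A = 5 - \left(-2\right) \left(-5\right) \left(-4\right) = 5 - 10 \left(-4\right) = 5 - -40 = 5 + 40 = 45$)
$W{\left(-11 \right)} \left(-336 + A\right) = \left(-3 - -11\right) \left(-336 + 45\right) = \left(-3 + 11\right) \left(-291\right) = 8 \left(-291\right) = -2328$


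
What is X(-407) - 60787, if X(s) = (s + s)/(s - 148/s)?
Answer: -271891297/4473 ≈ -60785.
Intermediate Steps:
X(s) = 2*s/(s - 148/s) (X(s) = (2*s)/(s - 148/s) = 2*s/(s - 148/s))
X(-407) - 60787 = 2*(-407)**2/(-148 + (-407)**2) - 60787 = 2*165649/(-148 + 165649) - 60787 = 2*165649/165501 - 60787 = 2*165649*(1/165501) - 60787 = 8954/4473 - 60787 = -271891297/4473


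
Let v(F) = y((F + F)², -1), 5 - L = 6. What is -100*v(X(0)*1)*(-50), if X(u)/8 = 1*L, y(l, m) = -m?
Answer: 5000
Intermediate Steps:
L = -1 (L = 5 - 1*6 = 5 - 6 = -1)
X(u) = -8 (X(u) = 8*(1*(-1)) = 8*(-1) = -8)
v(F) = 1 (v(F) = -1*(-1) = 1)
-100*v(X(0)*1)*(-50) = -100*1*(-50) = -100*(-50) = 5000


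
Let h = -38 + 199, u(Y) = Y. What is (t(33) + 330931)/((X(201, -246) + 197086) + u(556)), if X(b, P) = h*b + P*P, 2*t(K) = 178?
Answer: 331020/290519 ≈ 1.1394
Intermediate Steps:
t(K) = 89 (t(K) = (½)*178 = 89)
h = 161
X(b, P) = P² + 161*b (X(b, P) = 161*b + P*P = 161*b + P² = P² + 161*b)
(t(33) + 330931)/((X(201, -246) + 197086) + u(556)) = (89 + 330931)/((((-246)² + 161*201) + 197086) + 556) = 331020/(((60516 + 32361) + 197086) + 556) = 331020/((92877 + 197086) + 556) = 331020/(289963 + 556) = 331020/290519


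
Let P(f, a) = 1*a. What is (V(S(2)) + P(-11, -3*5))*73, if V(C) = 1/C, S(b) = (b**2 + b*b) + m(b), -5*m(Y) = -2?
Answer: -45625/42 ≈ -1086.3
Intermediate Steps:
m(Y) = 2/5 (m(Y) = -1/5*(-2) = 2/5)
S(b) = 2/5 + 2*b**2 (S(b) = (b**2 + b*b) + 2/5 = (b**2 + b**2) + 2/5 = 2*b**2 + 2/5 = 2/5 + 2*b**2)
P(f, a) = a
(V(S(2)) + P(-11, -3*5))*73 = (1/(2/5 + 2*2**2) - 3*5)*73 = (1/(2/5 + 2*4) - 15)*73 = (1/(2/5 + 8) - 15)*73 = (1/(42/5) - 15)*73 = (5/42 - 15)*73 = -625/42*73 = -45625/42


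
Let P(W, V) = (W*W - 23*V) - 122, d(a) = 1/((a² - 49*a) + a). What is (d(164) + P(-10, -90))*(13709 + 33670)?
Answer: 1845940467987/19024 ≈ 9.7032e+7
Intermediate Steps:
d(a) = 1/(a² - 48*a)
P(W, V) = -122 + W² - 23*V (P(W, V) = (W² - 23*V) - 122 = -122 + W² - 23*V)
(d(164) + P(-10, -90))*(13709 + 33670) = (1/(164*(-48 + 164)) + (-122 + (-10)² - 23*(-90)))*(13709 + 33670) = ((1/164)/116 + (-122 + 100 + 2070))*47379 = ((1/164)*(1/116) + 2048)*47379 = (1/19024 + 2048)*47379 = (38961153/19024)*47379 = 1845940467987/19024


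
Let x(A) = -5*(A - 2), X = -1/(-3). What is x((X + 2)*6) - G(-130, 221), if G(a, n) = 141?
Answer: -201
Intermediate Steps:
X = ⅓ (X = -1*(-⅓) = ⅓ ≈ 0.33333)
x(A) = 10 - 5*A (x(A) = -5*(-2 + A) = 10 - 5*A)
x((X + 2)*6) - G(-130, 221) = (10 - 5*(⅓ + 2)*6) - 1*141 = (10 - 35*6/3) - 141 = (10 - 5*14) - 141 = (10 - 70) - 141 = -60 - 141 = -201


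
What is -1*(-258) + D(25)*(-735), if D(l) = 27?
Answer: -19587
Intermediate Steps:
-1*(-258) + D(25)*(-735) = -1*(-258) + 27*(-735) = 258 - 19845 = -19587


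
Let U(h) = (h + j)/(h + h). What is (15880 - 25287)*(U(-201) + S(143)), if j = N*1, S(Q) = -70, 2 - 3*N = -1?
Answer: 131415790/201 ≈ 6.5381e+5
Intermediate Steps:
N = 1 (N = ⅔ - ⅓*(-1) = ⅔ + ⅓ = 1)
j = 1 (j = 1*1 = 1)
U(h) = (1 + h)/(2*h) (U(h) = (h + 1)/(h + h) = (1 + h)/((2*h)) = (1 + h)*(1/(2*h)) = (1 + h)/(2*h))
(15880 - 25287)*(U(-201) + S(143)) = (15880 - 25287)*((½)*(1 - 201)/(-201) - 70) = -9407*((½)*(-1/201)*(-200) - 70) = -9407*(100/201 - 70) = -9407*(-13970/201) = 131415790/201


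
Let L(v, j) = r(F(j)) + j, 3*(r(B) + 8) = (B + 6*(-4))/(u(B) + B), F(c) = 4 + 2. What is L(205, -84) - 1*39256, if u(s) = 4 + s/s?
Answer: -432834/11 ≈ -39349.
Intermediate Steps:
F(c) = 6
u(s) = 5 (u(s) = 4 + 1 = 5)
r(B) = -8 + (-24 + B)/(3*(5 + B)) (r(B) = -8 + ((B + 6*(-4))/(5 + B))/3 = -8 + ((B - 24)/(5 + B))/3 = -8 + ((-24 + B)/(5 + B))/3 = -8 + (-24 + B)/(3*(5 + B)))
L(v, j) = -94/11 + j (L(v, j) = (-144 - 23*6)/(3*(5 + 6)) + j = (1/3)*(-144 - 138)/11 + j = (1/3)*(1/11)*(-282) + j = -94/11 + j)
L(205, -84) - 1*39256 = (-94/11 - 84) - 1*39256 = -1018/11 - 39256 = -432834/11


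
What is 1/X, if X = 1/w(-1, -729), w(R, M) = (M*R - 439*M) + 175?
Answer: 320935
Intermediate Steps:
w(R, M) = 175 - 439*M + M*R (w(R, M) = (-439*M + M*R) + 175 = 175 - 439*M + M*R)
X = 1/320935 (X = 1/(175 - 439*(-729) - 729*(-1)) = 1/(175 + 320031 + 729) = 1/320935 ≈ 3.1159e-6)
1/X = 1/(1/320935) = 320935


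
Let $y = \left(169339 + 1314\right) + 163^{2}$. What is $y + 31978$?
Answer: $229200$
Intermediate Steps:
$y = 197222$ ($y = 170653 + 26569 = 197222$)
$y + 31978 = 197222 + 31978 = 229200$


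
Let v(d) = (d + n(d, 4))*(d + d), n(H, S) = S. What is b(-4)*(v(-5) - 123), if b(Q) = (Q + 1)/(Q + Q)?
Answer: -339/8 ≈ -42.375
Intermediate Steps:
v(d) = 2*d*(4 + d) (v(d) = (d + 4)*(d + d) = (4 + d)*(2*d) = 2*d*(4 + d))
b(Q) = (1 + Q)/(2*Q) (b(Q) = (1 + Q)/((2*Q)) = (1 + Q)*(1/(2*Q)) = (1 + Q)/(2*Q))
b(-4)*(v(-5) - 123) = ((½)*(1 - 4)/(-4))*(2*(-5)*(4 - 5) - 123) = ((½)*(-¼)*(-3))*(2*(-5)*(-1) - 123) = 3*(10 - 123)/8 = (3/8)*(-113) = -339/8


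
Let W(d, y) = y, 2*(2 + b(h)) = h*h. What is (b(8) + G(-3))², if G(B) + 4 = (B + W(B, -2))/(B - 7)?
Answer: 2809/4 ≈ 702.25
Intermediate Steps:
b(h) = -2 + h²/2 (b(h) = -2 + (h*h)/2 = -2 + h²/2)
G(B) = -4 + (-2 + B)/(-7 + B) (G(B) = -4 + (B - 2)/(B - 7) = -4 + (-2 + B)/(-7 + B))
(b(8) + G(-3))² = ((-2 + (½)*8²) + (26 - 3*(-3))/(-7 - 3))² = ((-2 + (½)*64) + (26 + 9)/(-10))² = ((-2 + 32) - ⅒*35)² = (30 - 7/2)² = (53/2)² = 2809/4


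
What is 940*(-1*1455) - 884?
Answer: -1368584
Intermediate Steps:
940*(-1*1455) - 884 = 940*(-1455) - 884 = -1367700 - 884 = -1368584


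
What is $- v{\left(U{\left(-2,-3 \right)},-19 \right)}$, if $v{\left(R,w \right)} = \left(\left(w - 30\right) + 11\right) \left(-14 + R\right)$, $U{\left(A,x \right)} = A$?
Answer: $-608$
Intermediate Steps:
$v{\left(R,w \right)} = \left(-19 + w\right) \left(-14 + R\right)$ ($v{\left(R,w \right)} = \left(\left(w - 30\right) + 11\right) \left(-14 + R\right) = \left(\left(-30 + w\right) + 11\right) \left(-14 + R\right) = \left(-19 + w\right) \left(-14 + R\right)$)
$- v{\left(U{\left(-2,-3 \right)},-19 \right)} = - (266 - -38 - -266 - -38) = - (266 + 38 + 266 + 38) = \left(-1\right) 608 = -608$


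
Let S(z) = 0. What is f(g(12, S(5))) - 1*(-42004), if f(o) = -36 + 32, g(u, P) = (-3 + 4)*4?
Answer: 42000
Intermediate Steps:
g(u, P) = 4 (g(u, P) = 1*4 = 4)
f(o) = -4
f(g(12, S(5))) - 1*(-42004) = -4 - 1*(-42004) = -4 + 42004 = 42000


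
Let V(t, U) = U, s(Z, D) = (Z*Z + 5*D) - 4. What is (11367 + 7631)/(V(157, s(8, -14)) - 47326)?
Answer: -9499/23668 ≈ -0.40134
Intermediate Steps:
s(Z, D) = -4 + Z² + 5*D (s(Z, D) = (Z² + 5*D) - 4 = -4 + Z² + 5*D)
(11367 + 7631)/(V(157, s(8, -14)) - 47326) = (11367 + 7631)/((-4 + 8² + 5*(-14)) - 47326) = 18998/((-4 + 64 - 70) - 47326) = 18998/(-10 - 47326) = 18998/(-47336) = 18998*(-1/47336) = -9499/23668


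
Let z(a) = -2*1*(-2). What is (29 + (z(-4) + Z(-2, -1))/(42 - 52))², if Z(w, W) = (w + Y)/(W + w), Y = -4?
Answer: 20164/25 ≈ 806.56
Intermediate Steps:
Z(w, W) = (-4 + w)/(W + w) (Z(w, W) = (w - 4)/(W + w) = (-4 + w)/(W + w))
z(a) = 4 (z(a) = -2*(-2) = 4)
(29 + (z(-4) + Z(-2, -1))/(42 - 52))² = (29 + (4 + (-4 - 2)/(-1 - 2))/(42 - 52))² = (29 + (4 - 6/(-3))/(-10))² = (29 + (4 - ⅓*(-6))*(-⅒))² = (29 + (4 + 2)*(-⅒))² = (29 + 6*(-⅒))² = (29 - ⅗)² = (142/5)² = 20164/25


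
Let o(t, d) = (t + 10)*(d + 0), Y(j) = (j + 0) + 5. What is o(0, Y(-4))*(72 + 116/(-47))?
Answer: 32680/47 ≈ 695.32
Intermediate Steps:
Y(j) = 5 + j (Y(j) = j + 5 = 5 + j)
o(t, d) = d*(10 + t) (o(t, d) = (10 + t)*d = d*(10 + t))
o(0, Y(-4))*(72 + 116/(-47)) = ((5 - 4)*(10 + 0))*(72 + 116/(-47)) = (1*10)*(72 + 116*(-1/47)) = 10*(72 - 116/47) = 10*(3268/47) = 32680/47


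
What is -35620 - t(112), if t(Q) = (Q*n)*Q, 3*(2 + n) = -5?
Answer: 31124/3 ≈ 10375.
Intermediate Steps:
n = -11/3 (n = -2 + (1/3)*(-5) = -2 - 5/3 = -11/3 ≈ -3.6667)
t(Q) = -11*Q**2/3 (t(Q) = (Q*(-11/3))*Q = (-11*Q/3)*Q = -11*Q**2/3)
-35620 - t(112) = -35620 - (-11)*112**2/3 = -35620 - (-11)*12544/3 = -35620 - 1*(-137984/3) = -35620 + 137984/3 = 31124/3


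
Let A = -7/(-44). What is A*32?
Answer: 56/11 ≈ 5.0909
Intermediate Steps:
A = 7/44 (A = -7*(-1/44) = 7/44 ≈ 0.15909)
A*32 = (7/44)*32 = 56/11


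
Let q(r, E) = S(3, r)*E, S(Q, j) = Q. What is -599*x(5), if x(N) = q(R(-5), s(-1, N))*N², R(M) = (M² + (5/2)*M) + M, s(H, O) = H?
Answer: 44925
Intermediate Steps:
R(M) = M² + 7*M/2 (R(M) = (M² + (5*(½))*M) + M = (M² + 5*M/2) + M = M² + 7*M/2)
q(r, E) = 3*E
x(N) = -3*N² (x(N) = (3*(-1))*N² = -3*N²)
-599*x(5) = -(-1797)*5² = -(-1797)*25 = -599*(-75) = 44925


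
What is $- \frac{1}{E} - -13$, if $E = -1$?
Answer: $14$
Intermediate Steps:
$- \frac{1}{E} - -13 = - \frac{1}{-1} - -13 = \left(-1\right) \left(-1\right) + 13 = 1 + 13 = 14$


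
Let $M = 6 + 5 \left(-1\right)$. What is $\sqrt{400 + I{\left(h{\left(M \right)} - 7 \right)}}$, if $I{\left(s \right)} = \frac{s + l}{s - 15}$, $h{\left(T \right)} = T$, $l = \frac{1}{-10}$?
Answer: $\frac{\sqrt{17652810}}{210} \approx 20.007$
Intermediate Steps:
$M = 1$ ($M = 6 - 5 = 1$)
$l = - \frac{1}{10} \approx -0.1$
$I{\left(s \right)} = \frac{- \frac{1}{10} + s}{-15 + s}$ ($I{\left(s \right)} = \frac{s - \frac{1}{10}}{s - 15} = \frac{- \frac{1}{10} + s}{-15 + s}$)
$\sqrt{400 + I{\left(h{\left(M \right)} - 7 \right)}} = \sqrt{400 + \frac{- \frac{1}{10} + \left(1 - 7\right)}{-15 + \left(1 - 7\right)}} = \sqrt{400 + \frac{- \frac{1}{10} - 6}{-15 - 6}} = \sqrt{400 + \frac{1}{-21} \left(- \frac{61}{10}\right)} = \sqrt{400 - - \frac{61}{210}} = \sqrt{400 + \frac{61}{210}} = \sqrt{\frac{84061}{210}} = \frac{\sqrt{17652810}}{210}$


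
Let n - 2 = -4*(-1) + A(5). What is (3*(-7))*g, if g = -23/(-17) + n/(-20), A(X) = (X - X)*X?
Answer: -3759/170 ≈ -22.112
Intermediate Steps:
A(X) = 0 (A(X) = 0*X = 0)
n = 6 (n = 2 + (-4*(-1) + 0) = 2 + (4 + 0) = 2 + 4 = 6)
g = 179/170 (g = -23/(-17) + 6/(-20) = -23*(-1/17) + 6*(-1/20) = 23/17 - 3/10 = 179/170 ≈ 1.0529)
(3*(-7))*g = (3*(-7))*(179/170) = -21*179/170 = -3759/170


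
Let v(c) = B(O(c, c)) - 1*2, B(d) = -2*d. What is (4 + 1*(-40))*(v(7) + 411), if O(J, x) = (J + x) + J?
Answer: -13212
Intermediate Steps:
O(J, x) = x + 2*J
v(c) = -2 - 6*c (v(c) = -2*(c + 2*c) - 1*2 = -6*c - 2 = -2 - 6*c)
(4 + 1*(-40))*(v(7) + 411) = (4 + 1*(-40))*((-2 - 6*7) + 411) = (4 - 40)*((-2 - 42) + 411) = -36*(-44 + 411) = -36*367 = -13212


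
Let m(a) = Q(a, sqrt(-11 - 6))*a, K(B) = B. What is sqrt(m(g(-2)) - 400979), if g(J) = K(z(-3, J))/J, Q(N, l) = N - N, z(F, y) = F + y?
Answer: I*sqrt(400979) ≈ 633.23*I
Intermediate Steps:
Q(N, l) = 0
g(J) = (-3 + J)/J
m(a) = 0 (m(a) = 0*a = 0)
sqrt(m(g(-2)) - 400979) = sqrt(0 - 400979) = sqrt(-400979) = I*sqrt(400979)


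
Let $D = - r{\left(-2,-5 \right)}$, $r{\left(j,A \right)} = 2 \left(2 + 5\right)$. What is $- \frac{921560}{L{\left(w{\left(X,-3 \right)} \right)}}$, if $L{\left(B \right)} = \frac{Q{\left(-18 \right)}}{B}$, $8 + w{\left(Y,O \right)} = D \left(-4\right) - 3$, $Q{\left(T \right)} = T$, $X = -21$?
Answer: $2303900$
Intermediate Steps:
$r{\left(j,A \right)} = 14$ ($r{\left(j,A \right)} = 2 \cdot 7 = 14$)
$D = -14$ ($D = \left(-1\right) 14 = -14$)
$w{\left(Y,O \right)} = 45$ ($w{\left(Y,O \right)} = -8 - -53 = -8 + \left(56 - 3\right) = -8 + 53 = 45$)
$L{\left(B \right)} = - \frac{18}{B}$
$- \frac{921560}{L{\left(w{\left(X,-3 \right)} \right)}} = - \frac{921560}{\left(-18\right) \frac{1}{45}} = - \frac{921560}{- \frac{2}{5}} = \left(-921560\right) \left(- \frac{5}{2}\right) = 2303900$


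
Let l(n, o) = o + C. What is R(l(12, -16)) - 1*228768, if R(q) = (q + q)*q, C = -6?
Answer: -227800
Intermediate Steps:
l(n, o) = -6 + o (l(n, o) = o - 6 = -6 + o)
R(q) = 2*q² (R(q) = (2*q)*q = 2*q²)
R(l(12, -16)) - 1*228768 = 2*(-6 - 16)² - 1*228768 = 2*(-22)² - 228768 = 2*484 - 228768 = 968 - 228768 = -227800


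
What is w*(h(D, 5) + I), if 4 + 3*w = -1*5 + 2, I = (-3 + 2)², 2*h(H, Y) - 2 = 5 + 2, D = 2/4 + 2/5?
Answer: -77/6 ≈ -12.833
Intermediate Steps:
D = 9/10 (D = 2*(¼) + 2*(⅕) = ½ + ⅖ = 9/10 ≈ 0.90000)
h(H, Y) = 9/2 (h(H, Y) = 1 + (5 + 2)/2 = 1 + (½)*7 = 1 + 7/2 = 9/2)
I = 1 (I = (-1)² = 1)
w = -7/3 (w = -4/3 + (-1*5 + 2)/3 = -4/3 + (-5 + 2)/3 = -4/3 + (⅓)*(-3) = -4/3 - 1 = -7/3 ≈ -2.3333)
w*(h(D, 5) + I) = -7*(9/2 + 1)/3 = -7/3*11/2 = -77/6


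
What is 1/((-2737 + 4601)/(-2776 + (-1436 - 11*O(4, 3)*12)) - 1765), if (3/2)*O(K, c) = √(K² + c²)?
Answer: -1163/2053161 ≈ -0.00056644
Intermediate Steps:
O(K, c) = 2*√(K² + c²)/3
1/((-2737 + 4601)/(-2776 + (-1436 - 11*O(4, 3)*12)) - 1765) = 1/((-2737 + 4601)/(-2776 + (-1436 - 22*√(4² + 3²)/3*12)) - 1765) = 1/(1864/(-2776 + (-1436 - 22*√(16 + 9)/3*12)) - 1765) = 1/(1864/(-2776 + (-1436 - 22*√25/3*12)) - 1765) = 1/(1864/(-2776 + (-1436 - 22*5/3*12)) - 1765) = 1/(1864/(-2776 + (-1436 - 11*10/3*12)) - 1765) = 1/(1864/(-2776 + (-1436 - 110/3*12)) - 1765) = 1/(1864/(-2776 + (-1436 - 440)) - 1765) = 1/(1864/(-2776 - 1876) - 1765) = 1/(1864/(-4652) - 1765) = 1/(1864*(-1/4652) - 1765) = 1/(-466/1163 - 1765) = 1/(-2053161/1163) = -1163/2053161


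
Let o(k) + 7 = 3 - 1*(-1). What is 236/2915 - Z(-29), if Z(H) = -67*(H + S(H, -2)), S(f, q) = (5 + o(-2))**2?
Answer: -4882389/2915 ≈ -1674.9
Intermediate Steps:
o(k) = -3 (o(k) = -7 + (3 - 1*(-1)) = -7 + (3 + 1) = -7 + 4 = -3)
S(f, q) = 4 (S(f, q) = (5 - 3)**2 = 2**2 = 4)
Z(H) = -268 - 67*H (Z(H) = -67*(H + 4) = -67*(4 + H) = -268 - 67*H)
236/2915 - Z(-29) = 236/2915 - (-268 - 67*(-29)) = 236*(1/2915) - (-268 + 1943) = 236/2915 - 1*1675 = 236/2915 - 1675 = -4882389/2915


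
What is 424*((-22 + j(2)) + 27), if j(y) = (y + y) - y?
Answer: 2968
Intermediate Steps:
j(y) = y (j(y) = 2*y - y = y)
424*((-22 + j(2)) + 27) = 424*((-22 + 2) + 27) = 424*(-20 + 27) = 424*7 = 2968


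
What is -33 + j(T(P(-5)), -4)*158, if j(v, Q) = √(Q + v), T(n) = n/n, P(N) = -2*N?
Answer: -33 + 158*I*√3 ≈ -33.0 + 273.66*I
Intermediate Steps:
T(n) = 1
-33 + j(T(P(-5)), -4)*158 = -33 + √(-4 + 1)*158 = -33 + √(-3)*158 = -33 + (I*√3)*158 = -33 + 158*I*√3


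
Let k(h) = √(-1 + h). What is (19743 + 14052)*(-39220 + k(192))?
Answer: -1325439900 + 33795*√191 ≈ -1.3250e+9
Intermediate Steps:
(19743 + 14052)*(-39220 + k(192)) = (19743 + 14052)*(-39220 + √(-1 + 192)) = 33795*(-39220 + √191) = -1325439900 + 33795*√191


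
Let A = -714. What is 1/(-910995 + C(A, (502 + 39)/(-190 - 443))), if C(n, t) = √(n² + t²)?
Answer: -73005135111/66507272206457020 - 633*√8170797685/66507272206457020 ≈ -1.0986e-6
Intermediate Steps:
1/(-910995 + C(A, (502 + 39)/(-190 - 443))) = 1/(-910995 + √((-714)² + ((502 + 39)/(-190 - 443))²)) = 1/(-910995 + √(509796 + (541/(-633))²)) = 1/(-910995 + √(509796 + (541*(-1/633))²)) = 1/(-910995 + √(509796 + (-541/633)²)) = 1/(-910995 + √(509796 + 292681/400689)) = 1/(-910995 + √(204269942125/400689)) = 1/(-910995 + 5*√8170797685/633)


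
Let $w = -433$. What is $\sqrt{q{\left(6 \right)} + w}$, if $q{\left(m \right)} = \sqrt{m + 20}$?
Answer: $\sqrt{-433 + \sqrt{26}} \approx 20.686 i$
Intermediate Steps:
$q{\left(m \right)} = \sqrt{20 + m}$
$\sqrt{q{\left(6 \right)} + w} = \sqrt{\sqrt{20 + 6} - 433} = \sqrt{\sqrt{26} - 433} = \sqrt{-433 + \sqrt{26}}$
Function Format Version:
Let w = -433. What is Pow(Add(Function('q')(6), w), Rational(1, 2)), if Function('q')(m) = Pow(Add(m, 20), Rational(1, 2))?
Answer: Pow(Add(-433, Pow(26, Rational(1, 2))), Rational(1, 2)) ≈ Mul(20.686, I)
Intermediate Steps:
Function('q')(m) = Pow(Add(20, m), Rational(1, 2))
Pow(Add(Function('q')(6), w), Rational(1, 2)) = Pow(Add(Pow(Add(20, 6), Rational(1, 2)), -433), Rational(1, 2)) = Pow(Add(Pow(26, Rational(1, 2)), -433), Rational(1, 2)) = Pow(Add(-433, Pow(26, Rational(1, 2))), Rational(1, 2))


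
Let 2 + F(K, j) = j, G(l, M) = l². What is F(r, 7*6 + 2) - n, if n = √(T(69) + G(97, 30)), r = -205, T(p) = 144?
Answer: 42 - √9553 ≈ -55.739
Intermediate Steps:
F(K, j) = -2 + j
n = √9553 (n = √(144 + 97²) = √(144 + 9409) = √9553 ≈ 97.740)
F(r, 7*6 + 2) - n = (-2 + (7*6 + 2)) - √9553 = (-2 + (42 + 2)) - √9553 = (-2 + 44) - √9553 = 42 - √9553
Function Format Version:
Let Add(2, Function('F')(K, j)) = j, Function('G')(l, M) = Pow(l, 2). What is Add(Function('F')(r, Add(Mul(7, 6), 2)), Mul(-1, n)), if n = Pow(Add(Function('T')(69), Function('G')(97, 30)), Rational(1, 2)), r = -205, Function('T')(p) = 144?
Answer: Add(42, Mul(-1, Pow(9553, Rational(1, 2)))) ≈ -55.739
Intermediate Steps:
Function('F')(K, j) = Add(-2, j)
n = Pow(9553, Rational(1, 2)) (n = Pow(Add(144, Pow(97, 2)), Rational(1, 2)) = Pow(Add(144, 9409), Rational(1, 2)) = Pow(9553, Rational(1, 2)) ≈ 97.740)
Add(Function('F')(r, Add(Mul(7, 6), 2)), Mul(-1, n)) = Add(Add(-2, Add(Mul(7, 6), 2)), Mul(-1, Pow(9553, Rational(1, 2)))) = Add(Add(-2, Add(42, 2)), Mul(-1, Pow(9553, Rational(1, 2)))) = Add(Add(-2, 44), Mul(-1, Pow(9553, Rational(1, 2)))) = Add(42, Mul(-1, Pow(9553, Rational(1, 2))))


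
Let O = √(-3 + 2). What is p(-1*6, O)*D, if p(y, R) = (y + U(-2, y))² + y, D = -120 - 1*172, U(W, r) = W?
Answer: -16936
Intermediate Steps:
O = I (O = √(-1) = I ≈ 1.0*I)
D = -292 (D = -120 - 172 = -292)
p(y, R) = y + (-2 + y)² (p(y, R) = (y - 2)² + y = (-2 + y)² + y = y + (-2 + y)²)
p(-1*6, O)*D = (-1*6 + (-2 - 1*6)²)*(-292) = (-6 + (-2 - 6)²)*(-292) = (-6 + (-8)²)*(-292) = (-6 + 64)*(-292) = 58*(-292) = -16936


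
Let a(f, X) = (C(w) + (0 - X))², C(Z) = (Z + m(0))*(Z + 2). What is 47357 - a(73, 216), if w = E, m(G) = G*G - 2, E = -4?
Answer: 5741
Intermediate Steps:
m(G) = -2 + G² (m(G) = G² - 2 = -2 + G²)
w = -4
C(Z) = (-2 + Z)*(2 + Z) (C(Z) = (Z + (-2 + 0²))*(Z + 2) = (Z + (-2 + 0))*(2 + Z) = (Z - 2)*(2 + Z) = (-2 + Z)*(2 + Z))
a(f, X) = (12 - X)² (a(f, X) = ((-4 + (-4)²) + (0 - X))² = ((-4 + 16) - X)² = (12 - X)²)
47357 - a(73, 216) = 47357 - (12 - 1*216)² = 47357 - (12 - 216)² = 47357 - 1*(-204)² = 47357 - 1*41616 = 47357 - 41616 = 5741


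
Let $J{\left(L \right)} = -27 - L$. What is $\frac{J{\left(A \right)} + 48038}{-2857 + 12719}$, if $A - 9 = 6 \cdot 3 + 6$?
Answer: $\frac{23989}{4931} \approx 4.8649$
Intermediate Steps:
$A = 33$ ($A = 9 + \left(6 \cdot 3 + 6\right) = 9 + \left(18 + 6\right) = 9 + 24 = 33$)
$\frac{J{\left(A \right)} + 48038}{-2857 + 12719} = \frac{\left(-27 - 33\right) + 48038}{-2857 + 12719} = \frac{\left(-27 - 33\right) + 48038}{9862} = \left(-60 + 48038\right) \frac{1}{9862} = 47978 \cdot \frac{1}{9862} = \frac{23989}{4931}$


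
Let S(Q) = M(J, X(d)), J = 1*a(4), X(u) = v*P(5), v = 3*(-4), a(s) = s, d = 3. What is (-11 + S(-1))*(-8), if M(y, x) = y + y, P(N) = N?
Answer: 24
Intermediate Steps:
v = -12
X(u) = -60 (X(u) = -12*5 = -60)
J = 4 (J = 1*4 = 4)
M(y, x) = 2*y
S(Q) = 8 (S(Q) = 2*4 = 8)
(-11 + S(-1))*(-8) = (-11 + 8)*(-8) = -3*(-8) = 24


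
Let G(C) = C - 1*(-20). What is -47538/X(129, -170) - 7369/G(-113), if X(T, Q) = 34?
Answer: -2085244/1581 ≈ -1318.9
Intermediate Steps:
G(C) = 20 + C (G(C) = C + 20 = 20 + C)
-47538/X(129, -170) - 7369/G(-113) = -47538/34 - 7369/(20 - 113) = -47538*1/34 - 7369/(-93) = -23769/17 - 7369*(-1/93) = -23769/17 + 7369/93 = -2085244/1581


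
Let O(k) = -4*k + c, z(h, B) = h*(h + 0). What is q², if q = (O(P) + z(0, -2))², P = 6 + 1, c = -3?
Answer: 923521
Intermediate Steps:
z(h, B) = h² (z(h, B) = h*h = h²)
P = 7
O(k) = -3 - 4*k (O(k) = -4*k - 3 = -3 - 4*k)
q = 961 (q = ((-3 - 4*7) + 0²)² = ((-3 - 28) + 0)² = (-31 + 0)² = (-31)² = 961)
q² = 961² = 923521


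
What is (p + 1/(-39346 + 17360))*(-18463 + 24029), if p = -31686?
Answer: -1938772488851/10993 ≈ -1.7636e+8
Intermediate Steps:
(p + 1/(-39346 + 17360))*(-18463 + 24029) = (-31686 + 1/(-39346 + 17360))*(-18463 + 24029) = (-31686 + 1/(-21986))*5566 = (-31686 - 1/21986)*5566 = -696648397/21986*5566 = -1938772488851/10993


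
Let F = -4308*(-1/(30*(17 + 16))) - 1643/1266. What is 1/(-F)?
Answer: -23210/70877 ≈ -0.32747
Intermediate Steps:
F = 70877/23210 (F = -4308/(33*(-30)) - 1643*1/1266 = -4308/(-990) - 1643/1266 = -4308*(-1/990) - 1643/1266 = 718/165 - 1643/1266 = 70877/23210 ≈ 3.0537)
1/(-F) = 1/(-1*70877/23210) = 1/(-70877/23210) = -23210/70877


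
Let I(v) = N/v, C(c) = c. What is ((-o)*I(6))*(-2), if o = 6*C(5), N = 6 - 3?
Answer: 30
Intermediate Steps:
N = 3
I(v) = 3/v
o = 30 (o = 6*5 = 30)
((-o)*I(6))*(-2) = ((-1*30)*(3/6))*(-2) = -90/6*(-2) = -30*½*(-2) = -15*(-2) = 30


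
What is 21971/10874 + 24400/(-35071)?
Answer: 505219341/381362054 ≈ 1.3248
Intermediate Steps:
21971/10874 + 24400/(-35071) = 21971*(1/10874) + 24400*(-1/35071) = 21971/10874 - 24400/35071 = 505219341/381362054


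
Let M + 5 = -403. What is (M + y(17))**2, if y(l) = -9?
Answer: 173889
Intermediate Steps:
M = -408 (M = -5 - 403 = -408)
(M + y(17))**2 = (-408 - 9)**2 = (-417)**2 = 173889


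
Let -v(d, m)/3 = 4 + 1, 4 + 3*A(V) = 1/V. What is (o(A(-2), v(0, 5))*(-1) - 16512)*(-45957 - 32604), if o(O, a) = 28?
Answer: 1299398940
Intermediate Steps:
A(V) = -4/3 + 1/(3*V)
v(d, m) = -15 (v(d, m) = -3*(4 + 1) = -3*5 = -15)
(o(A(-2), v(0, 5))*(-1) - 16512)*(-45957 - 32604) = (28*(-1) - 16512)*(-45957 - 32604) = (-28 - 16512)*(-78561) = -16540*(-78561) = 1299398940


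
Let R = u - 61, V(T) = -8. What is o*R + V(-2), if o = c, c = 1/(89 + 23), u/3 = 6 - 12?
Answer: -975/112 ≈ -8.7054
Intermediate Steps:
u = -18 (u = 3*(6 - 12) = 3*(-6) = -18)
c = 1/112 ≈ 0.0089286
o = 1/112 ≈ 0.0089286
R = -79 (R = -18 - 61 = -79)
o*R + V(-2) = (1/112)*(-79) - 8 = -79/112 - 8 = -975/112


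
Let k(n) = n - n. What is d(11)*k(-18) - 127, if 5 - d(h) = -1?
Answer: -127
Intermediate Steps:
d(h) = 6 (d(h) = 5 - 1*(-1) = 5 + 1 = 6)
k(n) = 0
d(11)*k(-18) - 127 = 6*0 - 127 = 0 - 127 = -127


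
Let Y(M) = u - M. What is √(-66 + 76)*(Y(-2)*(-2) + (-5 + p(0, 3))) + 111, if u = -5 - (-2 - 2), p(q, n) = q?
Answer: 111 - 7*√10 ≈ 88.864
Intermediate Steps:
u = -1 (u = -5 - 1*(-4) = -5 + 4 = -1)
Y(M) = -1 - M
√(-66 + 76)*(Y(-2)*(-2) + (-5 + p(0, 3))) + 111 = √(-66 + 76)*((-1 - 1*(-2))*(-2) + (-5 + 0)) + 111 = √10*((-1 + 2)*(-2) - 5) + 111 = √10*(1*(-2) - 5) + 111 = √10*(-2 - 5) + 111 = √10*(-7) + 111 = -7*√10 + 111 = 111 - 7*√10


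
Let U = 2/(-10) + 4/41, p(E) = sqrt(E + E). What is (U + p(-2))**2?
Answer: (21 - 410*I)**2/42025 ≈ -3.9895 - 0.40976*I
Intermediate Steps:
p(E) = sqrt(2)*sqrt(E) (p(E) = sqrt(2*E) = sqrt(2)*sqrt(E))
U = -21/205 (U = 2*(-1/10) + 4*(1/41) = -1/5 + 4/41 = -21/205 ≈ -0.10244)
(U + p(-2))**2 = (-21/205 + sqrt(2)*sqrt(-2))**2 = (-21/205 + sqrt(2)*(I*sqrt(2)))**2 = (-21/205 + 2*I)**2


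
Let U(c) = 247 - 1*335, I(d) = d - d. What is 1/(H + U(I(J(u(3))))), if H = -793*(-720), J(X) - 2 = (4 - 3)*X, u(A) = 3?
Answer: 1/570872 ≈ 1.7517e-6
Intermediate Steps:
J(X) = 2 + X (J(X) = 2 + (4 - 3)*X = 2 + 1*X = 2 + X)
I(d) = 0
U(c) = -88 (U(c) = 247 - 335 = -88)
H = 570960
1/(H + U(I(J(u(3))))) = 1/(570960 - 88) = 1/570872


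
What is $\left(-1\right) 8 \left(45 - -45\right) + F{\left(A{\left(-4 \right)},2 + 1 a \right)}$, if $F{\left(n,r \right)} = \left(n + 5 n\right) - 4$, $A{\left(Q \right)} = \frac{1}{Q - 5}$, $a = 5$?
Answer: $- \frac{2174}{3} \approx -724.67$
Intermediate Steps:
$A{\left(Q \right)} = \frac{1}{-5 + Q}$
$F{\left(n,r \right)} = -4 + 6 n$ ($F{\left(n,r \right)} = 6 n - 4 = -4 + 6 n$)
$\left(-1\right) 8 \left(45 - -45\right) + F{\left(A{\left(-4 \right)},2 + 1 a \right)} = \left(-1\right) 8 \left(45 - -45\right) - \left(4 - \frac{6}{-5 - 4}\right) = - 8 \left(45 + 45\right) - \left(4 - \frac{6}{-9}\right) = \left(-8\right) 90 + \left(-4 + 6 \left(- \frac{1}{9}\right)\right) = -720 - \frac{14}{3} = - \frac{2174}{3}$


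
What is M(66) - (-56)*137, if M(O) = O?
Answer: 7738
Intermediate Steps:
M(66) - (-56)*137 = 66 - (-56)*137 = 66 - 1*(-7672) = 66 + 7672 = 7738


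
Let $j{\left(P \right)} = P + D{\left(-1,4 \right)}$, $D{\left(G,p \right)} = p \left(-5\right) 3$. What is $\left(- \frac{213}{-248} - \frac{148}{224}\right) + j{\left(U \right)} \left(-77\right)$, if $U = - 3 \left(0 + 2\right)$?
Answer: $\frac{1102837}{217} \approx 5082.2$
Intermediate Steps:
$D{\left(G,p \right)} = - 15 p$ ($D{\left(G,p \right)} = - 5 p 3 = - 15 p$)
$U = -6$ ($U = \left(-3\right) 2 = -6$)
$j{\left(P \right)} = -60 + P$ ($j{\left(P \right)} = P - 60 = -60 + P$)
$\left(- \frac{213}{-248} - \frac{148}{224}\right) + j{\left(U \right)} \left(-77\right) = \left(- \frac{213}{-248} - \frac{148}{224}\right) + \left(-60 - 6\right) \left(-77\right) = \left(\left(-213\right) \left(- \frac{1}{248}\right) - \frac{37}{56}\right) - -5082 = \left(\frac{213}{248} - \frac{37}{56}\right) + 5082 = \frac{43}{217} + 5082 = \frac{1102837}{217}$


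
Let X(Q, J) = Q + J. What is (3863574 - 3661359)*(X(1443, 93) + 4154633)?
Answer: 840439714335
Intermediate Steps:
X(Q, J) = J + Q
(3863574 - 3661359)*(X(1443, 93) + 4154633) = (3863574 - 3661359)*((93 + 1443) + 4154633) = 202215*(1536 + 4154633) = 202215*4156169 = 840439714335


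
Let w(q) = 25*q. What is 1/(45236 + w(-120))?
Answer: 1/42236 ≈ 2.3676e-5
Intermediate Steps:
1/(45236 + w(-120)) = 1/(45236 + 25*(-120)) = 1/(45236 - 3000) = 1/42236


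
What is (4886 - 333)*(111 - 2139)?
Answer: -9233484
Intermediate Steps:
(4886 - 333)*(111 - 2139) = 4553*(-2028) = -9233484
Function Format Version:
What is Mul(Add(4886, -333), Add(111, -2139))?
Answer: -9233484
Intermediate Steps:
Mul(Add(4886, -333), Add(111, -2139)) = Mul(4553, -2028) = -9233484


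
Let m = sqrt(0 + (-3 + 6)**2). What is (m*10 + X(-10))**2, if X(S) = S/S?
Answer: 961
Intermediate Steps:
X(S) = 1
m = 3 (m = sqrt(0 + 3**2) = sqrt(0 + 9) = sqrt(9) = 3)
(m*10 + X(-10))**2 = (3*10 + 1)**2 = (30 + 1)**2 = 31**2 = 961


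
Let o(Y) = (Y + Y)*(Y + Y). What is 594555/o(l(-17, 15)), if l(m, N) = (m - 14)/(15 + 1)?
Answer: 38051520/961 ≈ 39596.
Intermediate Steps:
l(m, N) = -7/8 + m/16 (l(m, N) = (-14 + m)/16 = (-14 + m)*(1/16) = -7/8 + m/16)
o(Y) = 4*Y**2 (o(Y) = (2*Y)*(2*Y) = 4*Y**2)
594555/o(l(-17, 15)) = 594555/((4*(-7/8 + (1/16)*(-17))**2)) = 594555/((4*(-7/8 - 17/16)**2)) = 594555/((4*(-31/16)**2)) = 594555/((4*(961/256))) = 594555/(961/64) = 594555*(64/961) = 38051520/961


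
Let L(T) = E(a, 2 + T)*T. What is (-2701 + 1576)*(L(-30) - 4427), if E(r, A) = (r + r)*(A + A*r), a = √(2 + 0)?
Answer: 1200375 - 1890000*√2 ≈ -1.4725e+6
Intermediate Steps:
a = √2 ≈ 1.4142
E(r, A) = 2*r*(A + A*r) (E(r, A) = (2*r)*(A + A*r) = 2*r*(A + A*r))
L(T) = 2*T*√2*(1 + √2)*(2 + T) (L(T) = (2*(2 + T)*√2*(1 + √2))*T = (2*√2*(1 + √2)*(2 + T))*T = 2*T*√2*(1 + √2)*(2 + T))
(-2701 + 1576)*(L(-30) - 4427) = (-2701 + 1576)*(2*(-30)*√2*(1 + √2)*(2 - 30) - 4427) = -1125*(2*(-30)*√2*(1 + √2)*(-28) - 4427) = -1125*(1680*√2*(1 + √2) - 4427) = -1125*(-4427 + 1680*√2*(1 + √2)) = 4980375 - 1890000*√2*(1 + √2)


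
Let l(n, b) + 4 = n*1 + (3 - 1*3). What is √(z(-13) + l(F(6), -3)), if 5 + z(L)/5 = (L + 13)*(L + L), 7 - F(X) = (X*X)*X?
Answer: I*√238 ≈ 15.427*I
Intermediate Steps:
F(X) = 7 - X³ (F(X) = 7 - X*X*X = 7 - X²*X = 7 - X³)
z(L) = -25 + 10*L*(13 + L) (z(L) = -25 + 5*((L + 13)*(L + L)) = -25 + 5*((13 + L)*(2*L)) = -25 + 5*(2*L*(13 + L)) = -25 + 10*L*(13 + L))
l(n, b) = -4 + n (l(n, b) = -4 + (n*1 + (3 - 1*3)) = -4 + (n + (3 - 3)) = -4 + (n + 0) = -4 + n)
√(z(-13) + l(F(6), -3)) = √((-25 + 10*(-13)² + 130*(-13)) + (-4 + (7 - 1*6³))) = √((-25 + 10*169 - 1690) + (-4 + (7 - 1*216))) = √((-25 + 1690 - 1690) + (-4 + (7 - 216))) = √(-25 + (-4 - 209)) = √(-25 - 213) = √(-238) = I*√238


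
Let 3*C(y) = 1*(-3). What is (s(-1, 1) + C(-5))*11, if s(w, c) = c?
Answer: 0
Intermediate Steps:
C(y) = -1 (C(y) = (1*(-3))/3 = (1/3)*(-3) = -1)
(s(-1, 1) + C(-5))*11 = (1 - 1)*11 = 0*11 = 0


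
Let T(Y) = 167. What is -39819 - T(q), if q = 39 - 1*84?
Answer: -39986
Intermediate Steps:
q = -45 (q = 39 - 84 = -45)
-39819 - T(q) = -39819 - 1*167 = -39819 - 167 = -39986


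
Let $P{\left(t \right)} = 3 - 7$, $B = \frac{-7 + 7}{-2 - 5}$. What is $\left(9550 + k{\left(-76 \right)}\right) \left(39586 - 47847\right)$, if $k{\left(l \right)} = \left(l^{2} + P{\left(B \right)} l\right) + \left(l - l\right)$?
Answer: $-129119430$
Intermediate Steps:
$B = 0$ ($B = \frac{0}{-7} = 0 \left(- \frac{1}{7}\right) = 0$)
$P{\left(t \right)} = -4$ ($P{\left(t \right)} = 3 - 7 = -4$)
$k{\left(l \right)} = l^{2} - 4 l$ ($k{\left(l \right)} = \left(l^{2} - 4 l\right) + \left(l - l\right) = \left(l^{2} - 4 l\right) + 0 = l^{2} - 4 l$)
$\left(9550 + k{\left(-76 \right)}\right) \left(39586 - 47847\right) = \left(9550 - 76 \left(-4 - 76\right)\right) \left(39586 - 47847\right) = \left(9550 - -6080\right) \left(-8261\right) = \left(9550 + 6080\right) \left(-8261\right) = 15630 \left(-8261\right) = -129119430$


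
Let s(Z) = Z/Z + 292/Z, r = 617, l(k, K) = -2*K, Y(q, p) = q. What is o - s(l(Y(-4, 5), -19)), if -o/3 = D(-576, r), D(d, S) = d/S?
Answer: -68973/11723 ≈ -5.8836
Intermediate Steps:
s(Z) = 1 + 292/Z
o = 1728/617 (o = -(-1728)/617 = -3*(-576/617) = 1728/617 ≈ 2.8006)
o - s(l(Y(-4, 5), -19)) = 1728/617 - (292 - 2*(-19))/((-2*(-19))) = 1728/617 - (292 + 38)/38 = 1728/617 - 330/38 = 1728/617 - 1*165/19 = 1728/617 - 165/19 = -68973/11723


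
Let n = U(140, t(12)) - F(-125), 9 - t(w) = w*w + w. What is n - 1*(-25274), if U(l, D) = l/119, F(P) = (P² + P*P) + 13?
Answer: -101793/17 ≈ -5987.8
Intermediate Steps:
t(w) = 9 - w - w² (t(w) = 9 - (w*w + w) = 9 - (w² + w) = 9 - (w + w²) = 9 + (-w - w²) = 9 - w - w²)
F(P) = 13 + 2*P² (F(P) = (P² + P²) + 13 = 2*P² + 13 = 13 + 2*P²)
U(l, D) = l/119 (U(l, D) = l*(1/119) = l/119)
n = -531451/17 (n = (1/119)*140 - (13 + 2*(-125)²) = 20/17 - (13 + 2*15625) = 20/17 - (13 + 31250) = 20/17 - 1*31263 = 20/17 - 31263 = -531451/17 ≈ -31262.)
n - 1*(-25274) = -531451/17 - 1*(-25274) = -531451/17 + 25274 = -101793/17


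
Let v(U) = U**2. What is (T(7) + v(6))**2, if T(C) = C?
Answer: 1849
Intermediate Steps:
(T(7) + v(6))**2 = (7 + 6**2)**2 = (7 + 36)**2 = 43**2 = 1849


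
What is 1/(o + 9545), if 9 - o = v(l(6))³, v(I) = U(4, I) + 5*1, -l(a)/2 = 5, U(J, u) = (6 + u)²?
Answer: 1/293 ≈ 0.0034130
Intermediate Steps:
l(a) = -10 (l(a) = -2*5 = -10)
v(I) = 5 + (6 + I)² (v(I) = (6 + I)² + 5*1 = (6 + I)² + 5 = 5 + (6 + I)²)
o = -9252 (o = 9 - (5 + (6 - 10)²)³ = 9 - (5 + (-4)²)³ = 9 - (5 + 16)³ = 9 - 1*21³ = 9 - 1*9261 = 9 - 9261 = -9252)
1/(o + 9545) = 1/(-9252 + 9545) = 1/293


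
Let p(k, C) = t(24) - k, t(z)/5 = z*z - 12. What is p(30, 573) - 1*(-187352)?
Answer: 190142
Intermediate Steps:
t(z) = -60 + 5*z² (t(z) = 5*(z*z - 12) = 5*(z² - 12) = 5*(-12 + z²) = -60 + 5*z²)
p(k, C) = 2820 - k (p(k, C) = (-60 + 5*24²) - k = (-60 + 5*576) - k = (-60 + 2880) - k = 2820 - k)
p(30, 573) - 1*(-187352) = (2820 - 1*30) - 1*(-187352) = (2820 - 30) + 187352 = 2790 + 187352 = 190142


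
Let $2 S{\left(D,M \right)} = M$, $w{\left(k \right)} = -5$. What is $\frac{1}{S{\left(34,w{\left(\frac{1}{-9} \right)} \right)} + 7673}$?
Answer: $\frac{2}{15341} \approx 0.00013037$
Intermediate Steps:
$S{\left(D,M \right)} = \frac{M}{2}$
$\frac{1}{S{\left(34,w{\left(\frac{1}{-9} \right)} \right)} + 7673} = \frac{1}{\frac{1}{2} \left(-5\right) + 7673} = \frac{1}{- \frac{5}{2} + 7673} = \frac{1}{\frac{15341}{2}} = \frac{2}{15341}$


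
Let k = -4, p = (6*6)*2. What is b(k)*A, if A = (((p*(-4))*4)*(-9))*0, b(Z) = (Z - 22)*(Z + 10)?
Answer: 0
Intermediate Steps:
p = 72 (p = 36*2 = 72)
b(Z) = (-22 + Z)*(10 + Z)
A = 0 (A = (((72*(-4))*4)*(-9))*0 = (-288*4*(-9))*0 = -1152*(-9)*0 = 10368*0 = 0)
b(k)*A = (-220 + (-4)² - 12*(-4))*0 = (-220 + 16 + 48)*0 = -156*0 = 0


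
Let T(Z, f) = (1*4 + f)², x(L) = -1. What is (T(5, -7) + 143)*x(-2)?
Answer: -152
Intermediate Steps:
T(Z, f) = (4 + f)²
(T(5, -7) + 143)*x(-2) = ((4 - 7)² + 143)*(-1) = ((-3)² + 143)*(-1) = (9 + 143)*(-1) = 152*(-1) = -152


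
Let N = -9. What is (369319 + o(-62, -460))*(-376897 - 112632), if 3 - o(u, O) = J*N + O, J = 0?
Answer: -181019012678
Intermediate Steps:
o(u, O) = 3 - O (o(u, O) = 3 - (0*(-9) + O) = 3 - (0 + O) = 3 - O)
(369319 + o(-62, -460))*(-376897 - 112632) = (369319 + (3 - 1*(-460)))*(-376897 - 112632) = (369319 + (3 + 460))*(-489529) = (369319 + 463)*(-489529) = 369782*(-489529) = -181019012678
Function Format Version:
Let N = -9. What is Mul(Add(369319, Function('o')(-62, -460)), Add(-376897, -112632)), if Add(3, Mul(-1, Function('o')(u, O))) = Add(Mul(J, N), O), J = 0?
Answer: -181019012678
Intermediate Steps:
Function('o')(u, O) = Add(3, Mul(-1, O)) (Function('o')(u, O) = Add(3, Mul(-1, Add(Mul(0, -9), O))) = Add(3, Mul(-1, Add(0, O))) = Add(3, Mul(-1, O)))
Mul(Add(369319, Function('o')(-62, -460)), Add(-376897, -112632)) = Mul(Add(369319, Add(3, Mul(-1, -460))), Add(-376897, -112632)) = Mul(Add(369319, Add(3, 460)), -489529) = Mul(Add(369319, 463), -489529) = Mul(369782, -489529) = -181019012678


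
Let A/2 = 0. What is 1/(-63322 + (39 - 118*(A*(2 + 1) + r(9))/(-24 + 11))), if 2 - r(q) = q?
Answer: -13/823505 ≈ -1.5786e-5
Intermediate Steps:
A = 0 (A = 2*0 = 0)
r(q) = 2 - q
1/(-63322 + (39 - 118*(A*(2 + 1) + r(9))/(-24 + 11))) = 1/(-63322 + (39 - 118*(0*(2 + 1) + (2 - 1*9))/(-24 + 11))) = 1/(-63322 + (39 - 118*(0*3 + (2 - 9))/(-13))) = 1/(-63322 + (39 - 118*(0 - 7)*(-1)/13)) = 1/(-63322 + (39 - (-826)*(-1)/13)) = 1/(-63322 + (39 - 118*7/13)) = 1/(-63322 + (39 - 826/13)) = 1/(-63322 - 319/13) = 1/(-823505/13) = -13/823505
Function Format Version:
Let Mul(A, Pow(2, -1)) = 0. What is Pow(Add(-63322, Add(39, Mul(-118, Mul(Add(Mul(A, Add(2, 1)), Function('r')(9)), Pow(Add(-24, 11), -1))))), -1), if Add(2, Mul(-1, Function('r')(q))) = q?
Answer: Rational(-13, 823505) ≈ -1.5786e-5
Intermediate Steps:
A = 0 (A = Mul(2, 0) = 0)
Function('r')(q) = Add(2, Mul(-1, q))
Pow(Add(-63322, Add(39, Mul(-118, Mul(Add(Mul(A, Add(2, 1)), Function('r')(9)), Pow(Add(-24, 11), -1))))), -1) = Pow(Add(-63322, Add(39, Mul(-118, Mul(Add(Mul(0, Add(2, 1)), Add(2, Mul(-1, 9))), Pow(Add(-24, 11), -1))))), -1) = Pow(Add(-63322, Add(39, Mul(-118, Mul(Add(Mul(0, 3), Add(2, -9)), Pow(-13, -1))))), -1) = Pow(Add(-63322, Add(39, Mul(-118, Mul(Add(0, -7), Rational(-1, 13))))), -1) = Pow(Add(-63322, Add(39, Mul(-118, Mul(-7, Rational(-1, 13))))), -1) = Pow(Add(-63322, Add(39, Mul(-118, Rational(7, 13)))), -1) = Pow(Add(-63322, Add(39, Rational(-826, 13))), -1) = Pow(Add(-63322, Rational(-319, 13)), -1) = Pow(Rational(-823505, 13), -1) = Rational(-13, 823505)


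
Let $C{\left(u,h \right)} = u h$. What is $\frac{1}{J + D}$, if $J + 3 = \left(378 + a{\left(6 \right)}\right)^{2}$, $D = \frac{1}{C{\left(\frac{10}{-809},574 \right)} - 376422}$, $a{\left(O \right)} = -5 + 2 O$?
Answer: $\frac{304531138}{45138214335827} \approx 6.7466 \cdot 10^{-6}$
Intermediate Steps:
$C{\left(u,h \right)} = h u$
$D = - \frac{809}{304531138}$ ($D = \frac{1}{574 \frac{10}{-809} - 376422} = \frac{1}{574 \cdot 10 \left(- \frac{1}{809}\right) - 376422} = \frac{1}{574 \left(- \frac{10}{809}\right) - 376422} = \frac{1}{- \frac{5740}{809} - 376422} = \frac{1}{- \frac{304531138}{809}} = - \frac{809}{304531138} \approx -2.6565 \cdot 10^{-6}$)
$J = 148222$ ($J = -3 + \left(378 + \left(-5 + 2 \cdot 6\right)\right)^{2} = -3 + \left(378 + \left(-5 + 12\right)\right)^{2} = -3 + \left(378 + 7\right)^{2} = -3 + 385^{2} = -3 + 148225 = 148222$)
$\frac{1}{J + D} = \frac{1}{148222 - \frac{809}{304531138}} = \frac{1}{\frac{45138214335827}{304531138}} = \frac{304531138}{45138214335827}$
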